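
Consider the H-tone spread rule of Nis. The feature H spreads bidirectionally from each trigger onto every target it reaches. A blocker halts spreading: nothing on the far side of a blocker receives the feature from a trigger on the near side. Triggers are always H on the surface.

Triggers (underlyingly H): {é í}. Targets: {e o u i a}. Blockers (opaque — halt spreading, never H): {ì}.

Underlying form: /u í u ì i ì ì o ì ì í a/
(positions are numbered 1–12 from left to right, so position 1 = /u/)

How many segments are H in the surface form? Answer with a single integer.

From /í/ at 2 rightward: 3 /u/ → H; 4 /ì/ blocks.
From /í/ at 2 leftward: 1 /u/ → H; word edge.
From /í/ at 11 rightward: 12 /a/ → H; word edge.
From /í/ at 11 leftward: 10 /ì/ blocks.
Targets with no active source: positions 5 8 stay [-high tone].
H positions on the surface: 1 2 3 11 12.

5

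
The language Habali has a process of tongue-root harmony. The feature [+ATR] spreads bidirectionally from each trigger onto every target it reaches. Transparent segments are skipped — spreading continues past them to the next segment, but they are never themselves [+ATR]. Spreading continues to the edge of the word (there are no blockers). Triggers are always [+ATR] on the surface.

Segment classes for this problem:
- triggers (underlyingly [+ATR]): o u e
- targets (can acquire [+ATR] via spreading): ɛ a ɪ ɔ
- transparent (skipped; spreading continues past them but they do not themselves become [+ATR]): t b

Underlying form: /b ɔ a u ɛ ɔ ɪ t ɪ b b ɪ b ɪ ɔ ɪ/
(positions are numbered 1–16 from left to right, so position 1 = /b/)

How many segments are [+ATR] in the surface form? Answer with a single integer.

From /u/ at 4 rightward: 5 /ɛ/ → [+ATR]; 6 /ɔ/ → [+ATR]; 7 /ɪ/ → [+ATR]; 8 /t/ transparent; 9 /ɪ/ → [+ATR]; 10 /b/ transparent; 11 /b/ transparent; 12 /ɪ/ → [+ATR]; 13 /b/ transparent; 14 /ɪ/ → [+ATR]; 15 /ɔ/ → [+ATR]; 16 /ɪ/ → [+ATR]; word edge.
From /u/ at 4 leftward: 3 /a/ → [+ATR]; 2 /ɔ/ → [+ATR]; 1 /b/ transparent; word edge.
[+ATR] positions on the surface: 2 3 4 5 6 7 9 12 14 15 16.

11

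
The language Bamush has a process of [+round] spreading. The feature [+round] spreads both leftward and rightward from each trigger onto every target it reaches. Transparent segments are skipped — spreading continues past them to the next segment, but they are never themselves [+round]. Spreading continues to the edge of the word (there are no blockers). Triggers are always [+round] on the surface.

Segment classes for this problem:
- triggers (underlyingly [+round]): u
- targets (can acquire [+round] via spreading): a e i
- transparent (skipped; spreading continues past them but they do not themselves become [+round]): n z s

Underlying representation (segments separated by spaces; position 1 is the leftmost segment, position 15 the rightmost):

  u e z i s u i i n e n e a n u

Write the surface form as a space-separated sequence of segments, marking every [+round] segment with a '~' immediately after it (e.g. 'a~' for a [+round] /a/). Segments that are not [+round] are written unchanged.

u~ e~ z i~ s u~ i~ i~ n e~ n e~ a~ n u~

From /u/ at 1 rightward: 2 /e/ → [+round]; 3 /z/ transparent; 4 /i/ → [+round]; 5 /s/ transparent; 6 /u/ is itself a trigger — this domain ends here.
From /u/ at 1 leftward: word edge.
From /u/ at 6 rightward: 7 /i/ → [+round]; 8 /i/ → [+round]; 9 /n/ transparent; 10 /e/ → [+round]; 11 /n/ transparent; 12 /e/ → [+round]; 13 /a/ → [+round]; 14 /n/ transparent; 15 /u/ is itself a trigger — this domain ends here.
From /u/ at 6 leftward: 5 /s/ transparent; 4 /i/ → [+round]; 3 /z/ transparent; 2 /e/ → [+round]; 1 /u/ is itself a trigger — this domain ends here.
From /u/ at 15 rightward: word edge.
From /u/ at 15 leftward: 14 /n/ transparent; 13 /a/ → [+round]; 12 /e/ → [+round]; 11 /n/ transparent; 10 /e/ → [+round]; 9 /n/ transparent; 8 /i/ → [+round]; 7 /i/ → [+round]; 6 /u/ is itself a trigger — this domain ends here.
[+round] positions on the surface: 1 2 4 6 7 8 10 12 13 15.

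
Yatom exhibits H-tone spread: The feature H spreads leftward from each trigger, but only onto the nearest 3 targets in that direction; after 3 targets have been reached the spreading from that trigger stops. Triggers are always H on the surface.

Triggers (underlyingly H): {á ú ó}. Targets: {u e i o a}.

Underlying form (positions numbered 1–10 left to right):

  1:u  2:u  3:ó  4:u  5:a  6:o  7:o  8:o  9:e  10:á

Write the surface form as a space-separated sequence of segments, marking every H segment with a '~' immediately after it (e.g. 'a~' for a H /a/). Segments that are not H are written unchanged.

From /ó/ at 3 leftward: 2 /u/ → H; 1 /u/ → H; word edge.
From /á/ at 10 leftward: 9 /e/ → H; 8 /o/ → H; 7 /o/ → H; bound reached.
Targets with no active source: positions 4 5 6 stay [-high tone].
H positions on the surface: 1 2 3 7 8 9 10.

u~ u~ ó~ u a o o~ o~ e~ á~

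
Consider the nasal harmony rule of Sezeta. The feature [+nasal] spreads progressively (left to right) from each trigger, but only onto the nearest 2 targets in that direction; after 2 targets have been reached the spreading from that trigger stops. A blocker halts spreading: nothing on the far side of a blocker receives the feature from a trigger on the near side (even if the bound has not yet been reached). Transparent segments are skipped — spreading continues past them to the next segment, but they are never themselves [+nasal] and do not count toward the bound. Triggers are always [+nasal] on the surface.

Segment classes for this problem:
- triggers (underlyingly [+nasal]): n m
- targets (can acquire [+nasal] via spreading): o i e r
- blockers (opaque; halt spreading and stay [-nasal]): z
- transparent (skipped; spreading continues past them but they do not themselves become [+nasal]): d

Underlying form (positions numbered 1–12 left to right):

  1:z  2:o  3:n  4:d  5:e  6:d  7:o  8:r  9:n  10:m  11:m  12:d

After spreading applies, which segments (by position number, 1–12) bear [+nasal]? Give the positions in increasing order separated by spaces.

From /n/ at 3 rightward: 4 /d/ transparent; 5 /e/ → [+nasal]; 6 /d/ transparent; 7 /o/ → [+nasal]; bound reached.
From /n/ at 9 rightward: 10 /m/ is itself a trigger — this domain ends here.
From /m/ at 10 rightward: 11 /m/ is itself a trigger — this domain ends here.
From /m/ at 11 rightward: 12 /d/ transparent; word edge.
Targets with no active source: positions 2 8 stay [-nasal].

3 5 7 9 10 11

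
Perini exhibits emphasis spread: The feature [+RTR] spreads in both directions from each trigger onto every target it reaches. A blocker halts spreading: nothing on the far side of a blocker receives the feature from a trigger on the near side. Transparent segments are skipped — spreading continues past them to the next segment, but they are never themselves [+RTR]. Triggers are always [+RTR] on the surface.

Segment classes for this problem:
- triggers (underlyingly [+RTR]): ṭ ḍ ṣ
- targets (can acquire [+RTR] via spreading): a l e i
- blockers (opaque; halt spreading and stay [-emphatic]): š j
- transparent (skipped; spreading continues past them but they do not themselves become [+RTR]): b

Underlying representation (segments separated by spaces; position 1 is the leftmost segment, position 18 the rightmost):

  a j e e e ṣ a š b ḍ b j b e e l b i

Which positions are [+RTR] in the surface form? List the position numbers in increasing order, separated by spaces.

From /ṣ/ at 6 rightward: 7 /a/ → [+RTR]; 8 /š/ blocks.
From /ṣ/ at 6 leftward: 5 /e/ → [+RTR]; 4 /e/ → [+RTR]; 3 /e/ → [+RTR]; 2 /j/ blocks.
From /ḍ/ at 10 rightward: 11 /b/ transparent; 12 /j/ blocks.
From /ḍ/ at 10 leftward: 9 /b/ transparent; 8 /š/ blocks.
Targets with no active source: positions 1 14 15 16 18 stay [-emphatic].

3 4 5 6 7 10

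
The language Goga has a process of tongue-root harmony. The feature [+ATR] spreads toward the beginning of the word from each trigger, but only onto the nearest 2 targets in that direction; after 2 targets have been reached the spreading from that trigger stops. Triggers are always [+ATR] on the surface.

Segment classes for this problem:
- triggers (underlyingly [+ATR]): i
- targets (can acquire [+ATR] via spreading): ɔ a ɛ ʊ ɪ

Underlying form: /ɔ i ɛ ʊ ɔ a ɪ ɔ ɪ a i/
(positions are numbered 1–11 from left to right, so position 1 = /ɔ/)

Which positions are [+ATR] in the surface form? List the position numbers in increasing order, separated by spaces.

1 2 9 10 11

From /i/ at 2 leftward: 1 /ɔ/ → [+ATR]; word edge.
From /i/ at 11 leftward: 10 /a/ → [+ATR]; 9 /ɪ/ → [+ATR]; bound reached.
Targets with no active source: positions 3 4 5 6 7 8 stay [-ATR].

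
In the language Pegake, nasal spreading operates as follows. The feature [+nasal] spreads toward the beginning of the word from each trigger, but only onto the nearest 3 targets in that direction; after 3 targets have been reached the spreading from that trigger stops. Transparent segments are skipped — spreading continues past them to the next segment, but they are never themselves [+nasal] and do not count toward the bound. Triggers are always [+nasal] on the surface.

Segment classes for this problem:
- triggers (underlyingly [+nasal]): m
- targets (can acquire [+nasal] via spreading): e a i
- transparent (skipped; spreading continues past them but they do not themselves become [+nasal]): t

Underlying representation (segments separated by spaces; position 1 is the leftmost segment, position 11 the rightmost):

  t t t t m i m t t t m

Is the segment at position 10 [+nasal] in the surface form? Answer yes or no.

From /m/ at 5 leftward: 4 /t/ transparent; 3 /t/ transparent; 2 /t/ transparent; 1 /t/ transparent; word edge.
From /m/ at 7 leftward: 6 /i/ → [+nasal]; 5 /m/ is itself a trigger — this domain ends here.
From /m/ at 11 leftward: 10 /t/ transparent; 9 /t/ transparent; 8 /t/ transparent; 7 /m/ is itself a trigger — this domain ends here.
[+nasal] positions on the surface: 5 6 7 11.

no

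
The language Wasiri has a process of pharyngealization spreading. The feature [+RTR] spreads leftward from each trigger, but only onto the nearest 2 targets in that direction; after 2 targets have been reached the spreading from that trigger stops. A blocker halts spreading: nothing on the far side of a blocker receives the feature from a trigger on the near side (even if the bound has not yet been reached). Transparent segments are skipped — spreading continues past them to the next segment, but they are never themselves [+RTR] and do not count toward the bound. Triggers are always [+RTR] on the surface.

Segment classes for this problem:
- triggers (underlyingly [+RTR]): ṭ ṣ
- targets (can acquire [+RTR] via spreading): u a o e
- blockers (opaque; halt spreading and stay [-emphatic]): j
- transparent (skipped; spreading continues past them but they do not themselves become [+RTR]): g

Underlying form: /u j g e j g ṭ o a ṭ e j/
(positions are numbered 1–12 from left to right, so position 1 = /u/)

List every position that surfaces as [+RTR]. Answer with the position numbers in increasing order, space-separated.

From /ṭ/ at 7 leftward: 6 /g/ transparent; 5 /j/ blocks.
From /ṭ/ at 10 leftward: 9 /a/ → [+RTR]; 8 /o/ → [+RTR]; bound reached.
Targets with no active source: positions 1 4 11 stay [-emphatic].

7 8 9 10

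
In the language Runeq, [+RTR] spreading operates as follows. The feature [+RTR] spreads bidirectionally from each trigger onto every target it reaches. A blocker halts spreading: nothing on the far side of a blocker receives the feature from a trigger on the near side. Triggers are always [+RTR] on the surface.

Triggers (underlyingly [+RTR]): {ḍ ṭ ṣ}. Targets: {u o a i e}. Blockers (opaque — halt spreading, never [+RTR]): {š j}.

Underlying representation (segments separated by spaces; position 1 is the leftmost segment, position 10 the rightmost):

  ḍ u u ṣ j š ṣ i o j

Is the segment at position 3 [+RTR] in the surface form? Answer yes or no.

From /ḍ/ at 1 rightward: 2 /u/ → [+RTR]; 3 /u/ → [+RTR]; 4 /ṣ/ is itself a trigger — this domain ends here.
From /ḍ/ at 1 leftward: word edge.
From /ṣ/ at 4 rightward: 5 /j/ blocks.
From /ṣ/ at 4 leftward: 3 /u/ → [+RTR]; 2 /u/ → [+RTR]; 1 /ḍ/ is itself a trigger — this domain ends here.
From /ṣ/ at 7 rightward: 8 /i/ → [+RTR]; 9 /o/ → [+RTR]; 10 /j/ blocks.
From /ṣ/ at 7 leftward: 6 /š/ blocks.
[+RTR] positions on the surface: 1 2 3 4 7 8 9.

yes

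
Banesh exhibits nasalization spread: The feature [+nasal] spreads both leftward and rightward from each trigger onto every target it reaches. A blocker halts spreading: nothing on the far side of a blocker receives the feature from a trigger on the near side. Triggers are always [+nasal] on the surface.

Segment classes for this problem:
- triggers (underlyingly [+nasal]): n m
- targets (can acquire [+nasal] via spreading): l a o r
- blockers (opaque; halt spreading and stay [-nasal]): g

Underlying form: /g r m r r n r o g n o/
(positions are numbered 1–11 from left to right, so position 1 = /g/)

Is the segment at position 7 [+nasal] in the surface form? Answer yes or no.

yes

From /m/ at 3 rightward: 4 /r/ → [+nasal]; 5 /r/ → [+nasal]; 6 /n/ is itself a trigger — this domain ends here.
From /m/ at 3 leftward: 2 /r/ → [+nasal]; 1 /g/ blocks.
From /n/ at 6 rightward: 7 /r/ → [+nasal]; 8 /o/ → [+nasal]; 9 /g/ blocks.
From /n/ at 6 leftward: 5 /r/ → [+nasal]; 4 /r/ → [+nasal]; 3 /m/ is itself a trigger — this domain ends here.
From /n/ at 10 rightward: 11 /o/ → [+nasal]; word edge.
From /n/ at 10 leftward: 9 /g/ blocks.
[+nasal] positions on the surface: 2 3 4 5 6 7 8 10 11.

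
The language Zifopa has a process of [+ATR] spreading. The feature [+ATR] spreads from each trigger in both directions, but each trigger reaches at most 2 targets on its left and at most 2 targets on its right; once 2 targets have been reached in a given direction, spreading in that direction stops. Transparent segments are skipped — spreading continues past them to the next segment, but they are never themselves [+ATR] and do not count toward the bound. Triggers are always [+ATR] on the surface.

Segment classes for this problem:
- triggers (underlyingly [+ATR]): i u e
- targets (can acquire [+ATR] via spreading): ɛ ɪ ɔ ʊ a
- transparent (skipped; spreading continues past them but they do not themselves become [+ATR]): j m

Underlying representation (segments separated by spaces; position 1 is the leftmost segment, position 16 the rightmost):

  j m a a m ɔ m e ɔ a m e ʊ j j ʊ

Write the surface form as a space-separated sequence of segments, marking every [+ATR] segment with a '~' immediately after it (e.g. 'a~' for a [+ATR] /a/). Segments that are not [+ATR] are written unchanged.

From /e/ at 8 rightward: 9 /ɔ/ → [+ATR]; 10 /a/ → [+ATR]; bound reached.
From /e/ at 8 leftward: 7 /m/ transparent; 6 /ɔ/ → [+ATR]; 5 /m/ transparent; 4 /a/ → [+ATR]; bound reached.
From /e/ at 12 rightward: 13 /ʊ/ → [+ATR]; 14 /j/ transparent; 15 /j/ transparent; 16 /ʊ/ → [+ATR]; bound reached.
From /e/ at 12 leftward: 11 /m/ transparent; 10 /a/ → [+ATR]; 9 /ɔ/ → [+ATR]; bound reached.
Target with no active source: position 3 stays [-ATR].
[+ATR] positions on the surface: 4 6 8 9 10 12 13 16.

j m a a~ m ɔ~ m e~ ɔ~ a~ m e~ ʊ~ j j ʊ~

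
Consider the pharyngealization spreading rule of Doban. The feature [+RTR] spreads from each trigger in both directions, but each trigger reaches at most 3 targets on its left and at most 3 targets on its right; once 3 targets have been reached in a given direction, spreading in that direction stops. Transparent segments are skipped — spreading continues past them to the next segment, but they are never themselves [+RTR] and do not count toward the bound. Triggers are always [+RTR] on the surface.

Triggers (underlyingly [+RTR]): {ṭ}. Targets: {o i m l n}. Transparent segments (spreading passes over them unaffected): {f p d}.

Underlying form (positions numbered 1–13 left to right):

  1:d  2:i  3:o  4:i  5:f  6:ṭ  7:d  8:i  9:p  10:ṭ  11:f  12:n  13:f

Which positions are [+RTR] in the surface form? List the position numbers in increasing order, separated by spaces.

2 3 4 6 8 10 12

From /ṭ/ at 6 rightward: 7 /d/ transparent; 8 /i/ → [+RTR]; 9 /p/ transparent; 10 /ṭ/ is itself a trigger — this domain ends here.
From /ṭ/ at 6 leftward: 5 /f/ transparent; 4 /i/ → [+RTR]; 3 /o/ → [+RTR]; 2 /i/ → [+RTR]; bound reached.
From /ṭ/ at 10 rightward: 11 /f/ transparent; 12 /n/ → [+RTR]; 13 /f/ transparent; word edge.
From /ṭ/ at 10 leftward: 9 /p/ transparent; 8 /i/ → [+RTR]; 7 /d/ transparent; 6 /ṭ/ is itself a trigger — this domain ends here.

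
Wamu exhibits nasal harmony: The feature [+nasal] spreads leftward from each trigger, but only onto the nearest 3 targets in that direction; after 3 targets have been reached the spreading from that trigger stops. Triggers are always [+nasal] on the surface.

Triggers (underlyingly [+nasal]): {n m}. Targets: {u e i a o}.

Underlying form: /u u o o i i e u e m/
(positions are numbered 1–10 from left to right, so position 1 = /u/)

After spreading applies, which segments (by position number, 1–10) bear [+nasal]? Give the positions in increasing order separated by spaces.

7 8 9 10

From /m/ at 10 leftward: 9 /e/ → [+nasal]; 8 /u/ → [+nasal]; 7 /e/ → [+nasal]; bound reached.
Targets with no active source: positions 1 2 3 4 5 6 stay [-nasal].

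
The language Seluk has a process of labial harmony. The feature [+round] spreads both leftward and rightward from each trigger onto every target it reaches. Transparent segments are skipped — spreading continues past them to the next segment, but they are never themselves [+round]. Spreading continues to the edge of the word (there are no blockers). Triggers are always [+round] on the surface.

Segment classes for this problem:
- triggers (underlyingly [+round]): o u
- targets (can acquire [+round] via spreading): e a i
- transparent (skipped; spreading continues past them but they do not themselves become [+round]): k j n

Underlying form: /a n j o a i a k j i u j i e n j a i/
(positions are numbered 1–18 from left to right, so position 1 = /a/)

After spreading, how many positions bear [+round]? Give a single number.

11

From /o/ at 4 rightward: 5 /a/ → [+round]; 6 /i/ → [+round]; 7 /a/ → [+round]; 8 /k/ transparent; 9 /j/ transparent; 10 /i/ → [+round]; 11 /u/ is itself a trigger — this domain ends here.
From /o/ at 4 leftward: 3 /j/ transparent; 2 /n/ transparent; 1 /a/ → [+round]; word edge.
From /u/ at 11 rightward: 12 /j/ transparent; 13 /i/ → [+round]; 14 /e/ → [+round]; 15 /n/ transparent; 16 /j/ transparent; 17 /a/ → [+round]; 18 /i/ → [+round]; word edge.
From /u/ at 11 leftward: 10 /i/ → [+round]; 9 /j/ transparent; 8 /k/ transparent; 7 /a/ → [+round]; 6 /i/ → [+round]; 5 /a/ → [+round]; 4 /o/ is itself a trigger — this domain ends here.
[+round] positions on the surface: 1 4 5 6 7 10 11 13 14 17 18.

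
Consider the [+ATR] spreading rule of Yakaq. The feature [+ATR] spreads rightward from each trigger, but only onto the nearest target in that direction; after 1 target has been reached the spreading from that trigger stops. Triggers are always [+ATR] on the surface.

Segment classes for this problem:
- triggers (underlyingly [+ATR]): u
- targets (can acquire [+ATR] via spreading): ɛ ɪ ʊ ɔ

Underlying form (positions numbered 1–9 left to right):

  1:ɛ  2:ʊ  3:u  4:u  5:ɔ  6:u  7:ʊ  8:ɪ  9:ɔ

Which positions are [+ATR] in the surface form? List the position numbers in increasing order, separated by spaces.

From /u/ at 3 rightward: 4 /u/ is itself a trigger — this domain ends here.
From /u/ at 4 rightward: 5 /ɔ/ → [+ATR]; bound reached.
From /u/ at 6 rightward: 7 /ʊ/ → [+ATR]; bound reached.
Targets with no active source: positions 1 2 8 9 stay [-ATR].

3 4 5 6 7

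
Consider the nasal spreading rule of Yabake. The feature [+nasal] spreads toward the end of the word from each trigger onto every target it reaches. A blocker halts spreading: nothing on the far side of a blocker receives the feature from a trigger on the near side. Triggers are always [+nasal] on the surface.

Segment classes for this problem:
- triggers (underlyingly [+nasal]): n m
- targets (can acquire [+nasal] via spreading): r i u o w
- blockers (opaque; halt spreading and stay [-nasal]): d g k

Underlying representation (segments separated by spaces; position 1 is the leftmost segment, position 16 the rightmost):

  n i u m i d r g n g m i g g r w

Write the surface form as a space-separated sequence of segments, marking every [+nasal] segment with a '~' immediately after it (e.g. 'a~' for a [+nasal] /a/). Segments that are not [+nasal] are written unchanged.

From /n/ at 1 rightward: 2 /i/ → [+nasal]; 3 /u/ → [+nasal]; 4 /m/ is itself a trigger — this domain ends here.
From /m/ at 4 rightward: 5 /i/ → [+nasal]; 6 /d/ blocks.
From /n/ at 9 rightward: 10 /g/ blocks.
From /m/ at 11 rightward: 12 /i/ → [+nasal]; 13 /g/ blocks.
Targets with no active source: positions 7 15 16 stay [-nasal].
[+nasal] positions on the surface: 1 2 3 4 5 9 11 12.

n~ i~ u~ m~ i~ d r g n~ g m~ i~ g g r w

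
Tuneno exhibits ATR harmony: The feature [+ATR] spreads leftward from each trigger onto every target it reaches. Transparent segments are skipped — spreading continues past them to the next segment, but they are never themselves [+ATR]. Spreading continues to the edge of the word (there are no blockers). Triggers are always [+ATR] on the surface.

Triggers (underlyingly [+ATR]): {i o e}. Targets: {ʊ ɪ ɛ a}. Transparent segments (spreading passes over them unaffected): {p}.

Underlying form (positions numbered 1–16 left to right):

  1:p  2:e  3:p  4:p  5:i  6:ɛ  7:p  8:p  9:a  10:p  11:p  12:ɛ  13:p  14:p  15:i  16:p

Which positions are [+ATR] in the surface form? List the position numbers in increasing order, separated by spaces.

From /e/ at 2 leftward: 1 /p/ transparent; word edge.
From /i/ at 5 leftward: 4 /p/ transparent; 3 /p/ transparent; 2 /e/ is itself a trigger — this domain ends here.
From /i/ at 15 leftward: 14 /p/ transparent; 13 /p/ transparent; 12 /ɛ/ → [+ATR]; 11 /p/ transparent; 10 /p/ transparent; 9 /a/ → [+ATR]; 8 /p/ transparent; 7 /p/ transparent; 6 /ɛ/ → [+ATR]; 5 /i/ is itself a trigger — this domain ends here.

2 5 6 9 12 15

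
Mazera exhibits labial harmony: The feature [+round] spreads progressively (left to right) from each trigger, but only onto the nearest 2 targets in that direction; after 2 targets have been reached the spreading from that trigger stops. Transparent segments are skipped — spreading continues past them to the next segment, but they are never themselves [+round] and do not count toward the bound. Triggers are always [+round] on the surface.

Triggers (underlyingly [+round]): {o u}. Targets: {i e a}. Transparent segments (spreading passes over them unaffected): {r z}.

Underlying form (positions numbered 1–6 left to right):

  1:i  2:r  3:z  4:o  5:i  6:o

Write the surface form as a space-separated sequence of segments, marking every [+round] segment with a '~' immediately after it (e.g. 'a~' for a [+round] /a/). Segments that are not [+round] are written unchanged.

i r z o~ i~ o~

From /o/ at 4 rightward: 5 /i/ → [+round]; 6 /o/ is itself a trigger — this domain ends here.
From /o/ at 6 rightward: word edge.
Target with no active source: position 1 stays [-round].
[+round] positions on the surface: 4 5 6.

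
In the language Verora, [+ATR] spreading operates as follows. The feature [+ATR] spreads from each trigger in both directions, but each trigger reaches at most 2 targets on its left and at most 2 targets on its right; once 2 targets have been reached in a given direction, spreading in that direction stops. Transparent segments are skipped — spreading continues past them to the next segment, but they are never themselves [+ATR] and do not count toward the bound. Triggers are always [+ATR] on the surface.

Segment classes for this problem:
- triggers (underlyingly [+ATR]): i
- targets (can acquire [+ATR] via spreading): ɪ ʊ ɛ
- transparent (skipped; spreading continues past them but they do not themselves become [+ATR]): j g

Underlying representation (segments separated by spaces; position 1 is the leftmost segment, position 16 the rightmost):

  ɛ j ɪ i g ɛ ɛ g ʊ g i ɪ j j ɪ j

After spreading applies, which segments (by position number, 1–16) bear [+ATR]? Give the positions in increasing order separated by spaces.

1 3 4 6 7 9 11 12 15

From /i/ at 4 rightward: 5 /g/ transparent; 6 /ɛ/ → [+ATR]; 7 /ɛ/ → [+ATR]; bound reached.
From /i/ at 4 leftward: 3 /ɪ/ → [+ATR]; 2 /j/ transparent; 1 /ɛ/ → [+ATR]; bound reached.
From /i/ at 11 rightward: 12 /ɪ/ → [+ATR]; 13 /j/ transparent; 14 /j/ transparent; 15 /ɪ/ → [+ATR]; bound reached.
From /i/ at 11 leftward: 10 /g/ transparent; 9 /ʊ/ → [+ATR]; 8 /g/ transparent; 7 /ɛ/ → [+ATR]; bound reached.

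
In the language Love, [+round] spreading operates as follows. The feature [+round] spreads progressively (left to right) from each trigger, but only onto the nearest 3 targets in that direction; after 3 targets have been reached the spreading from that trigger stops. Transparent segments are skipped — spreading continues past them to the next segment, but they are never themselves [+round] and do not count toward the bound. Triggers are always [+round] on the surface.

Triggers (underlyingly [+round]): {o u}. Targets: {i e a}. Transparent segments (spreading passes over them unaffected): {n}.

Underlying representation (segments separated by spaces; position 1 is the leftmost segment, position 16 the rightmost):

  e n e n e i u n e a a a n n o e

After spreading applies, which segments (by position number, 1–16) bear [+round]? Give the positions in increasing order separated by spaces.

7 9 10 11 15 16

From /u/ at 7 rightward: 8 /n/ transparent; 9 /e/ → [+round]; 10 /a/ → [+round]; 11 /a/ → [+round]; bound reached.
From /o/ at 15 rightward: 16 /e/ → [+round]; word edge.
Targets with no active source: positions 1 3 5 6 12 stay [-round].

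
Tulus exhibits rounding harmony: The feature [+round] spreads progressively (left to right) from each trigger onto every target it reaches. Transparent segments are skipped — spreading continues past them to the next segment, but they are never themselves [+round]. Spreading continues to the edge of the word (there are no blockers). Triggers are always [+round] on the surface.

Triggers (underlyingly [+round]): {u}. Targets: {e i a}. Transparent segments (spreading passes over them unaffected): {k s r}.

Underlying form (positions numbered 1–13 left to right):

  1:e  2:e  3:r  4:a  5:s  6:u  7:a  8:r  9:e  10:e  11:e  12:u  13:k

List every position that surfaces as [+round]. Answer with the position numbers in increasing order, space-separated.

From /u/ at 6 rightward: 7 /a/ → [+round]; 8 /r/ transparent; 9 /e/ → [+round]; 10 /e/ → [+round]; 11 /e/ → [+round]; 12 /u/ is itself a trigger — this domain ends here.
From /u/ at 12 rightward: 13 /k/ transparent; word edge.
Targets with no active source: positions 1 2 4 stay [-round].

6 7 9 10 11 12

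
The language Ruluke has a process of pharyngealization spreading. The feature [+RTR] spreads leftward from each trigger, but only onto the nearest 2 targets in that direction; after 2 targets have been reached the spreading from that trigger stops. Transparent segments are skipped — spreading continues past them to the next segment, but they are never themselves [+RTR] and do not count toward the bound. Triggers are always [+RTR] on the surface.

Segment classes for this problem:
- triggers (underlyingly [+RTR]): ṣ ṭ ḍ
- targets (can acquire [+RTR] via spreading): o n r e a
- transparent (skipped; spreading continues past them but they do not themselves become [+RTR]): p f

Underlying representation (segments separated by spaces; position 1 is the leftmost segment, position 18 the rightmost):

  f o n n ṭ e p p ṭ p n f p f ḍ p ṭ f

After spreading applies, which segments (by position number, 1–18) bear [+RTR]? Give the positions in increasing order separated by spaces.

3 4 5 6 9 11 15 17

From /ṭ/ at 5 leftward: 4 /n/ → [+RTR]; 3 /n/ → [+RTR]; bound reached.
From /ṭ/ at 9 leftward: 8 /p/ transparent; 7 /p/ transparent; 6 /e/ → [+RTR]; 5 /ṭ/ is itself a trigger — this domain ends here.
From /ḍ/ at 15 leftward: 14 /f/ transparent; 13 /p/ transparent; 12 /f/ transparent; 11 /n/ → [+RTR]; 10 /p/ transparent; 9 /ṭ/ is itself a trigger — this domain ends here.
From /ṭ/ at 17 leftward: 16 /p/ transparent; 15 /ḍ/ is itself a trigger — this domain ends here.
Target with no active source: position 2 stays [-emphatic].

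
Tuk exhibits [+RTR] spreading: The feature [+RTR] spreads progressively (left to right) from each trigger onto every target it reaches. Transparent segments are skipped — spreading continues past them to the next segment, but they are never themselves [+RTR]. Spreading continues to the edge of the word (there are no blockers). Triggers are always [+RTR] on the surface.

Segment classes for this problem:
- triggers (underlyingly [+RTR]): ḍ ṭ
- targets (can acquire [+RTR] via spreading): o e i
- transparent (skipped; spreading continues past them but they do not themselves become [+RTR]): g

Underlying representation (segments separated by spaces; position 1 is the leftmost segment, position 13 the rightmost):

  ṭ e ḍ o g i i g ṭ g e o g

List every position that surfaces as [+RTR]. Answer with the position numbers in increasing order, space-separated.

From /ṭ/ at 1 rightward: 2 /e/ → [+RTR]; 3 /ḍ/ is itself a trigger — this domain ends here.
From /ḍ/ at 3 rightward: 4 /o/ → [+RTR]; 5 /g/ transparent; 6 /i/ → [+RTR]; 7 /i/ → [+RTR]; 8 /g/ transparent; 9 /ṭ/ is itself a trigger — this domain ends here.
From /ṭ/ at 9 rightward: 10 /g/ transparent; 11 /e/ → [+RTR]; 12 /o/ → [+RTR]; 13 /g/ transparent; word edge.

1 2 3 4 6 7 9 11 12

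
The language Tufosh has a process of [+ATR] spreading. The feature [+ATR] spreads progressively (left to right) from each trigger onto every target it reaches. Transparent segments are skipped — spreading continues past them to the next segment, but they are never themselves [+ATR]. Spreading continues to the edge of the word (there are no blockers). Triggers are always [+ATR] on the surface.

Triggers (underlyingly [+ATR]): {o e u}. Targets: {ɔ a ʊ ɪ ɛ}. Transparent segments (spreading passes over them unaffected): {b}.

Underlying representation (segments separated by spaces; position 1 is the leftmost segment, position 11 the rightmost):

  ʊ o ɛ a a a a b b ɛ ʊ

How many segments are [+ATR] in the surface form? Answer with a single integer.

8

From /o/ at 2 rightward: 3 /ɛ/ → [+ATR]; 4 /a/ → [+ATR]; 5 /a/ → [+ATR]; 6 /a/ → [+ATR]; 7 /a/ → [+ATR]; 8 /b/ transparent; 9 /b/ transparent; 10 /ɛ/ → [+ATR]; 11 /ʊ/ → [+ATR]; word edge.
Target with no active source: position 1 stays [-ATR].
[+ATR] positions on the surface: 2 3 4 5 6 7 10 11.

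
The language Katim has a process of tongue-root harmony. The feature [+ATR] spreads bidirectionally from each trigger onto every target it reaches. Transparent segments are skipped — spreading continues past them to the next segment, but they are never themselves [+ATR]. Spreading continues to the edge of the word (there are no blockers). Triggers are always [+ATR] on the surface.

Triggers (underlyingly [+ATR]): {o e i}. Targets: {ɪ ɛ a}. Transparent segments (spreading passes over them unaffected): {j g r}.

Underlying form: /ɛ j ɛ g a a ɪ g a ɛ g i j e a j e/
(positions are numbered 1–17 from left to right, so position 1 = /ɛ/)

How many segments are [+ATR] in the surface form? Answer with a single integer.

11

From /i/ at 12 rightward: 13 /j/ transparent; 14 /e/ is itself a trigger — this domain ends here.
From /i/ at 12 leftward: 11 /g/ transparent; 10 /ɛ/ → [+ATR]; 9 /a/ → [+ATR]; 8 /g/ transparent; 7 /ɪ/ → [+ATR]; 6 /a/ → [+ATR]; 5 /a/ → [+ATR]; 4 /g/ transparent; 3 /ɛ/ → [+ATR]; 2 /j/ transparent; 1 /ɛ/ → [+ATR]; word edge.
From /e/ at 14 rightward: 15 /a/ → [+ATR]; 16 /j/ transparent; 17 /e/ is itself a trigger — this domain ends here.
From /e/ at 14 leftward: 13 /j/ transparent; 12 /i/ is itself a trigger — this domain ends here.
From /e/ at 17 rightward: word edge.
From /e/ at 17 leftward: 16 /j/ transparent; 15 /a/ → [+ATR]; 14 /e/ is itself a trigger — this domain ends here.
[+ATR] positions on the surface: 1 3 5 6 7 9 10 12 14 15 17.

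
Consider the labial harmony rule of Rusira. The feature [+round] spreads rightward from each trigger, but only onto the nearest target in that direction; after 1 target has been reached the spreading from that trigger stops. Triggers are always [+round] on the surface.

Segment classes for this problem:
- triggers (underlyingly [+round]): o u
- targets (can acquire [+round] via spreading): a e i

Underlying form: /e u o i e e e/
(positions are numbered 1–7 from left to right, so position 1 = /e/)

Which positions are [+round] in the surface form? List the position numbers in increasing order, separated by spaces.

From /u/ at 2 rightward: 3 /o/ is itself a trigger — this domain ends here.
From /o/ at 3 rightward: 4 /i/ → [+round]; bound reached.
Targets with no active source: positions 1 5 6 7 stay [-round].

2 3 4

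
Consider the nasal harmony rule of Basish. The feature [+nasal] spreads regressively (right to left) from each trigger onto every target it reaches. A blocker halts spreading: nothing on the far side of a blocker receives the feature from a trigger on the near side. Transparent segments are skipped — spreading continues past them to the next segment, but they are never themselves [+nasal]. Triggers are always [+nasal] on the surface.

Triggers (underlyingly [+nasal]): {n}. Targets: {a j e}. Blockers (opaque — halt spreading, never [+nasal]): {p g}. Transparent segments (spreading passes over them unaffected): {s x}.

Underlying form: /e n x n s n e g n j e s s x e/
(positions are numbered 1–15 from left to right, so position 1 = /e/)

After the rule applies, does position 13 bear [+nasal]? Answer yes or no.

no

From /n/ at 2 leftward: 1 /e/ → [+nasal]; word edge.
From /n/ at 4 leftward: 3 /x/ transparent; 2 /n/ is itself a trigger — this domain ends here.
From /n/ at 6 leftward: 5 /s/ transparent; 4 /n/ is itself a trigger — this domain ends here.
From /n/ at 9 leftward: 8 /g/ blocks.
Targets with no active source: positions 7 10 11 15 stay [-nasal].
[+nasal] positions on the surface: 1 2 4 6 9.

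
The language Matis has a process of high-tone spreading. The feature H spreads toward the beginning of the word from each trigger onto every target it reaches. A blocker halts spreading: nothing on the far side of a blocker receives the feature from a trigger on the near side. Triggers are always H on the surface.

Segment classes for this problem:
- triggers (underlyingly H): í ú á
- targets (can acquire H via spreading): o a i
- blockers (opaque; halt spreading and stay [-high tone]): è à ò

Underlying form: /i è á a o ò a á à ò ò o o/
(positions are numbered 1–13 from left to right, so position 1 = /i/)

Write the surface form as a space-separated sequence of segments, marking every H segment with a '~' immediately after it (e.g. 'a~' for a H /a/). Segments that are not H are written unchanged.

From /á/ at 3 leftward: 2 /è/ blocks.
From /á/ at 8 leftward: 7 /a/ → H; 6 /ò/ blocks.
Targets with no active source: positions 1 4 5 12 13 stay [-high tone].
H positions on the surface: 3 7 8.

i è á~ a o ò a~ á~ à ò ò o o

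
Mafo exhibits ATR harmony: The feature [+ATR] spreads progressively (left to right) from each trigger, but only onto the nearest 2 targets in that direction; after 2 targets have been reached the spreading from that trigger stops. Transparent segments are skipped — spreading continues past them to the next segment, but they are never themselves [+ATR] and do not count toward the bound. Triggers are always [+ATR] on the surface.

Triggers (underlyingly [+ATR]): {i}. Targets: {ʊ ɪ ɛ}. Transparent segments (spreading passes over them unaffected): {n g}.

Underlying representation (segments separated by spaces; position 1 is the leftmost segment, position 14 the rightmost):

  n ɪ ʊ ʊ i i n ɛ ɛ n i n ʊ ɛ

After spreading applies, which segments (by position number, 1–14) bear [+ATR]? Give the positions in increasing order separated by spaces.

5 6 8 9 11 13 14

From /i/ at 5 rightward: 6 /i/ is itself a trigger — this domain ends here.
From /i/ at 6 rightward: 7 /n/ transparent; 8 /ɛ/ → [+ATR]; 9 /ɛ/ → [+ATR]; bound reached.
From /i/ at 11 rightward: 12 /n/ transparent; 13 /ʊ/ → [+ATR]; 14 /ɛ/ → [+ATR]; bound reached.
Targets with no active source: positions 2 3 4 stay [-ATR].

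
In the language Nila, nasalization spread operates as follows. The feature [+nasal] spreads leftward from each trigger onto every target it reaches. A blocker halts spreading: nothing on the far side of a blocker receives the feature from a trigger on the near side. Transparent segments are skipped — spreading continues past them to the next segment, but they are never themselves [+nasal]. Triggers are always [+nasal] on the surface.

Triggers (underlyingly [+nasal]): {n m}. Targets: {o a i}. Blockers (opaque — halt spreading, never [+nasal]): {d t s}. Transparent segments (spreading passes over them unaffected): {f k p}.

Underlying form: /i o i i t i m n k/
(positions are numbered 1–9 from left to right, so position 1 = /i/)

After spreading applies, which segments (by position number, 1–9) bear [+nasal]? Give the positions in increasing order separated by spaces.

From /m/ at 7 leftward: 6 /i/ → [+nasal]; 5 /t/ blocks.
From /n/ at 8 leftward: 7 /m/ is itself a trigger — this domain ends here.
Targets with no active source: positions 1 2 3 4 stay [-nasal].

6 7 8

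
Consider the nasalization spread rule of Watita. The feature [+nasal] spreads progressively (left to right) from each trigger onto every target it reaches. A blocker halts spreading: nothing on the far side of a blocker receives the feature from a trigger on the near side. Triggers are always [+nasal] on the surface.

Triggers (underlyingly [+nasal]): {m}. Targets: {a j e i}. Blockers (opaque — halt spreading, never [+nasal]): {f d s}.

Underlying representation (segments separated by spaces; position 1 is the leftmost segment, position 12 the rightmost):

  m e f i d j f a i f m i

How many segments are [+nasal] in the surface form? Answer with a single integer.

4

From /m/ at 1 rightward: 2 /e/ → [+nasal]; 3 /f/ blocks.
From /m/ at 11 rightward: 12 /i/ → [+nasal]; word edge.
Targets with no active source: positions 4 6 8 9 stay [-nasal].
[+nasal] positions on the surface: 1 2 11 12.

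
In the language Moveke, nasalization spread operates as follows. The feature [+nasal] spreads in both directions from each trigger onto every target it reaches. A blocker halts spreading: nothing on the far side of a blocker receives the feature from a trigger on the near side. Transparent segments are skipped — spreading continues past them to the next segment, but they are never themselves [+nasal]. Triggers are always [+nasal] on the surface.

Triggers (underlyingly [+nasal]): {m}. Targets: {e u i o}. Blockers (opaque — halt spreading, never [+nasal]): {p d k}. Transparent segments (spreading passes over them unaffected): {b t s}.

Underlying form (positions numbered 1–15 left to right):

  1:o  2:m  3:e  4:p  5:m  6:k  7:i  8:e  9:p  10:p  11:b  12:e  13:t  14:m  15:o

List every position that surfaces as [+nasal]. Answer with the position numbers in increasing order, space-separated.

From /m/ at 2 rightward: 3 /e/ → [+nasal]; 4 /p/ blocks.
From /m/ at 2 leftward: 1 /o/ → [+nasal]; word edge.
From /m/ at 5 rightward: 6 /k/ blocks.
From /m/ at 5 leftward: 4 /p/ blocks.
From /m/ at 14 rightward: 15 /o/ → [+nasal]; word edge.
From /m/ at 14 leftward: 13 /t/ transparent; 12 /e/ → [+nasal]; 11 /b/ transparent; 10 /p/ blocks.
Targets with no active source: positions 7 8 stay [-nasal].

1 2 3 5 12 14 15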